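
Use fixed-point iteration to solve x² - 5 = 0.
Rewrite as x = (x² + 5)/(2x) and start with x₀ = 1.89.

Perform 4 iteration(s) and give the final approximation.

Equation: x² - 5 = 0
Fixed-point form: x = (x² + 5)/(2x)
x₀ = 1.89

x_1 = g(1.890000) = 2.267751
x_2 = g(2.267751) = 2.236289
x_3 = g(2.236289) = 2.236068
x_4 = g(2.236068) = 2.236068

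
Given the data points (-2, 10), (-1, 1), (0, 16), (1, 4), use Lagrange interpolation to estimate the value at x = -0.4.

Lagrange interpolation formula:
P(x) = Σ yᵢ × Lᵢ(x)
where Lᵢ(x) = Π_{j≠i} (x - xⱼ)/(xᵢ - xⱼ)

L_0(-0.4) = (-0.4 - (-1))/(-2 - (-1)) × (-0.4 - 0)/(-2 - 0) × (-0.4 - 1)/(-2 - 1) = -0.056000
L_1(-0.4) = (-0.4 - (-2))/(-1 - (-2)) × (-0.4 - 0)/(-1 - 0) × (-0.4 - 1)/(-1 - 1) = 0.448000
L_2(-0.4) = (-0.4 - (-2))/(0 - (-2)) × (-0.4 - (-1))/(0 - (-1)) × (-0.4 - 1)/(0 - 1) = 0.672000
L_3(-0.4) = (-0.4 - (-2))/(1 - (-2)) × (-0.4 - (-1))/(1 - (-1)) × (-0.4 - 0)/(1 - 0) = -0.064000

P(-0.4) = 10×L_0(-0.4) + 1×L_1(-0.4) + 16×L_2(-0.4) + 4×L_3(-0.4)
P(-0.4) = 10.384000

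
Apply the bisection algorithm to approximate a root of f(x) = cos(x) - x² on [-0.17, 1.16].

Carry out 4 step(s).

f(x) = cos(x) - x²
Initial interval: [-0.17, 1.16]

Iteration 1:
  c_1 = (-0.170000 + 1.160000)/2 = 0.495000
  f(c_1) = f(0.495000) = 0.634944
  f(a) × f(c) ≥ 0, new interval: [0.495000, 1.160000]
Iteration 2:
  c_2 = (0.495000 + 1.160000)/2 = 0.827500
  f(c_2) = f(0.827500) = -0.008038
  f(a) × f(c) < 0, new interval: [0.495000, 0.827500]
Iteration 3:
  c_3 = (0.495000 + 0.827500)/2 = 0.661250
  f(c_3) = f(0.661250) = 0.351974
  f(a) × f(c) ≥ 0, new interval: [0.661250, 0.827500]
Iteration 4:
  c_4 = (0.661250 + 0.827500)/2 = 0.744375
  f(c_4) = f(0.744375) = 0.181417
  f(a) × f(c) ≥ 0, new interval: [0.744375, 0.827500]

After 4 iteration(s), the approximation is c_4 = 0.744375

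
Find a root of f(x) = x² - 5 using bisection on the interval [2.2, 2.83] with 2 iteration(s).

f(x) = x² - 5
Initial interval: [2.2, 2.83]

Iteration 1:
  c_1 = (2.200000 + 2.830000)/2 = 2.515000
  f(c_1) = f(2.515000) = 1.325225
  f(a) × f(c) < 0, new interval: [2.200000, 2.515000]
Iteration 2:
  c_2 = (2.200000 + 2.515000)/2 = 2.357500
  f(c_2) = f(2.357500) = 0.557806
  f(a) × f(c) < 0, new interval: [2.200000, 2.357500]

After 2 iteration(s), the approximation is c_2 = 2.357500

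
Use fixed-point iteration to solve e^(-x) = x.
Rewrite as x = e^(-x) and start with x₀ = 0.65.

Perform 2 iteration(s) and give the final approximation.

Equation: e^(-x) = x
Fixed-point form: x = e^(-x)
x₀ = 0.65

x_1 = g(0.650000) = 0.522046
x_2 = g(0.522046) = 0.593306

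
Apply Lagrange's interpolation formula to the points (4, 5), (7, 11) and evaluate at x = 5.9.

Lagrange interpolation formula:
P(x) = Σ yᵢ × Lᵢ(x)
where Lᵢ(x) = Π_{j≠i} (x - xⱼ)/(xᵢ - xⱼ)

L_0(5.9) = (5.9 - 7)/(4 - 7) = 0.366667
L_1(5.9) = (5.9 - 4)/(7 - 4) = 0.633333

P(5.9) = 5×L_0(5.9) + 11×L_1(5.9)
P(5.9) = 8.800000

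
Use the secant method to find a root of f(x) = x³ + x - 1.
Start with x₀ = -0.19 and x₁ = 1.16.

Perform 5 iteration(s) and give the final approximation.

f(x) = x³ + x - 1
x₀ = -0.19, x₁ = 1.16

Secant formula: x_{n+1} = x_n - f(x_n)(x_n - x_{n-1})/(f(x_n) - f(x_{n-1}))

Iteration 1:
  f(-0.190000) = -1.196859
  f(1.160000) = 1.720896
  x_2 = 1.160000 - 1.720896×(1.160000 - (-0.190000))/(1.720896 - (-1.196859))
       = 0.363768
Iteration 2:
  f(1.160000) = 1.720896
  f(0.363768) = -0.588095
  x_3 = 0.363768 - (-0.588095)×(0.363768 - 1.160000)/(-0.588095 - 1.720896)
       = 0.566567
Iteration 3:
  f(0.363768) = -0.588095
  f(0.566567) = -0.251567
  x_4 = 0.566567 - (-0.251567)×(0.566567 - 0.363768)/(-0.251567 - (-0.588095))
       = 0.718165
Iteration 4:
  f(0.566567) = -0.251567
  f(0.718165) = 0.088568
  x_5 = 0.718165 - 0.088568×(0.718165 - 0.566567)/(0.088568 - (-0.251567))
       = 0.678691
Iteration 5:
  f(0.718165) = 0.088568
  f(0.678691) = -0.008690
  x_6 = 0.678691 - (-0.008690)×(0.678691 - 0.718165)/(-0.008690 - 0.088568)
       = 0.682218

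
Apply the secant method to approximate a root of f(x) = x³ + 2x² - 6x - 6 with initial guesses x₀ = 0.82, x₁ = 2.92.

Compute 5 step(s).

f(x) = x³ + 2x² - 6x - 6
x₀ = 0.82, x₁ = 2.92

Secant formula: x_{n+1} = x_n - f(x_n)(x_n - x_{n-1})/(f(x_n) - f(x_{n-1}))

Iteration 1:
  f(0.820000) = -9.023832
  f(2.920000) = 18.429888
  x_2 = 2.920000 - 18.429888×(2.920000 - 0.820000)/(18.429888 - (-9.023832))
       = 1.510254
Iteration 2:
  f(2.920000) = 18.429888
  f(1.510254) = -7.055099
  x_3 = 1.510254 - (-7.055099)×(1.510254 - 2.920000)/(-7.055099 - 18.429888)
       = 1.900519
Iteration 3:
  f(1.510254) = -7.055099
  f(1.900519) = -3.314545
  x_4 = 1.900519 - (-3.314545)×(1.900519 - 1.510254)/(-3.314545 - (-7.055099))
       = 2.246337
Iteration 4:
  f(1.900519) = -3.314545
  f(2.246337) = 1.949122
  x_5 = 2.246337 - 1.949122×(2.246337 - 1.900519)/(1.949122 - (-3.314545))
       = 2.118282
Iteration 5:
  f(2.246337) = 1.949122
  f(2.118282) = -0.230479
  x_6 = 2.118282 - (-0.230479)×(2.118282 - 2.246337)/(-0.230479 - 1.949122)
       = 2.131823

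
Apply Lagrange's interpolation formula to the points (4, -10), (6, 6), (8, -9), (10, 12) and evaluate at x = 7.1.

Lagrange interpolation formula:
P(x) = Σ yᵢ × Lᵢ(x)
where Lᵢ(x) = Π_{j≠i} (x - xⱼ)/(xᵢ - xⱼ)

L_0(7.1) = (7.1 - 6)/(4 - 6) × (7.1 - 8)/(4 - 8) × (7.1 - 10)/(4 - 10) = -0.059813
L_1(7.1) = (7.1 - 4)/(6 - 4) × (7.1 - 8)/(6 - 8) × (7.1 - 10)/(6 - 10) = 0.505688
L_2(7.1) = (7.1 - 4)/(8 - 4) × (7.1 - 6)/(8 - 6) × (7.1 - 10)/(8 - 10) = 0.618062
L_3(7.1) = (7.1 - 4)/(10 - 4) × (7.1 - 6)/(10 - 6) × (7.1 - 8)/(10 - 8) = -0.063938

P(7.1) = (-10)×L_0(7.1) + 6×L_1(7.1) + (-9)×L_2(7.1) + 12×L_3(7.1)
P(7.1) = -2.697562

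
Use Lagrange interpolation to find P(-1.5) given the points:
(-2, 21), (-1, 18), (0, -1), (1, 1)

Lagrange interpolation formula:
P(x) = Σ yᵢ × Lᵢ(x)
where Lᵢ(x) = Π_{j≠i} (x - xⱼ)/(xᵢ - xⱼ)

L_0(-1.5) = (-1.5 - (-1))/(-2 - (-1)) × (-1.5 - 0)/(-2 - 0) × (-1.5 - 1)/(-2 - 1) = 0.312500
L_1(-1.5) = (-1.5 - (-2))/(-1 - (-2)) × (-1.5 - 0)/(-1 - 0) × (-1.5 - 1)/(-1 - 1) = 0.937500
L_2(-1.5) = (-1.5 - (-2))/(0 - (-2)) × (-1.5 - (-1))/(0 - (-1)) × (-1.5 - 1)/(0 - 1) = -0.312500
L_3(-1.5) = (-1.5 - (-2))/(1 - (-2)) × (-1.5 - (-1))/(1 - (-1)) × (-1.5 - 0)/(1 - 0) = 0.062500

P(-1.5) = 21×L_0(-1.5) + 18×L_1(-1.5) + (-1)×L_2(-1.5) + 1×L_3(-1.5)
P(-1.5) = 23.812500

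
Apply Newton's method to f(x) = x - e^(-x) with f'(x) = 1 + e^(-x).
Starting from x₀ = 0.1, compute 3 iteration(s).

f(x) = x - e^(-x)
f'(x) = 1 + e^(-x)
x₀ = 0.1

Newton-Raphson formula: x_{n+1} = x_n - f(x_n)/f'(x_n)

Iteration 1:
  f(0.100000) = -0.804837
  f'(0.100000) = 1.904837
  x_1 = 0.100000 - (-0.804837)/1.904837 = 0.522523
Iteration 2:
  f(0.522523) = -0.070500
  f'(0.522523) = 1.593023
  x_2 = 0.522523 - (-0.070500)/1.593023 = 0.566778
Iteration 3:
  f(0.566778) = -0.000572
  f'(0.566778) = 1.567350
  x_3 = 0.566778 - (-0.000572)/1.567350 = 0.567143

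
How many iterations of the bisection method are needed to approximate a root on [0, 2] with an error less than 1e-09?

We need (b-a)/2^n ≤ 1e-09
(2 - 0)/2^n ≤ 1e-09
2/2^n ≤ 1e-09
2^n ≥ 2000000000
n ≥ log₂(2000000000) = 30.90
n ≥ 31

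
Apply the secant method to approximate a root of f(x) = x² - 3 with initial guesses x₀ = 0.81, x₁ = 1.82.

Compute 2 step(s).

f(x) = x² - 3
x₀ = 0.81, x₁ = 1.82

Secant formula: x_{n+1} = x_n - f(x_n)(x_n - x_{n-1})/(f(x_n) - f(x_{n-1}))

Iteration 1:
  f(0.810000) = -2.343900
  f(1.820000) = 0.312400
  x_2 = 1.820000 - 0.312400×(1.820000 - 0.810000)/(0.312400 - (-2.343900))
       = 1.701217
Iteration 2:
  f(1.820000) = 0.312400
  f(1.701217) = -0.105862
  x_3 = 1.701217 - (-0.105862)×(1.701217 - 1.820000)/(-0.105862 - 0.312400)
       = 1.731281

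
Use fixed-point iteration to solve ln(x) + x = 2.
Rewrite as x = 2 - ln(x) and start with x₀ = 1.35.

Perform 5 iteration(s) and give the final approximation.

Equation: ln(x) + x = 2
Fixed-point form: x = 2 - ln(x)
x₀ = 1.35

x_1 = g(1.350000) = 1.699895
x_2 = g(1.699895) = 1.469433
x_3 = g(1.469433) = 1.615123
x_4 = g(1.615123) = 1.520589
x_5 = g(1.520589) = 1.580902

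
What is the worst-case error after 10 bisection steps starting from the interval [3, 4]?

Bisection error bound: |error| ≤ (b-a)/2^n
|error| ≤ (4 - 3)/2^10 = 1/2^10
|error| ≤ 0.0009765625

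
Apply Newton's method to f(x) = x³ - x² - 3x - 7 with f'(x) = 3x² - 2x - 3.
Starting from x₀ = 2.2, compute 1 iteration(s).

f(x) = x³ - x² - 3x - 7
f'(x) = 3x² - 2x - 3
x₀ = 2.2

Newton-Raphson formula: x_{n+1} = x_n - f(x_n)/f'(x_n)

Iteration 1:
  f(2.200000) = -7.792000
  f'(2.200000) = 7.120000
  x_1 = 2.200000 - (-7.792000)/7.120000 = 3.294382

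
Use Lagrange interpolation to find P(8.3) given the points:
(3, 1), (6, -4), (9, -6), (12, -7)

Lagrange interpolation formula:
P(x) = Σ yᵢ × Lᵢ(x)
where Lᵢ(x) = Π_{j≠i} (x - xⱼ)/(xᵢ - xⱼ)

L_0(8.3) = (8.3 - 6)/(3 - 6) × (8.3 - 9)/(3 - 9) × (8.3 - 12)/(3 - 12) = -0.036772
L_1(8.3) = (8.3 - 3)/(6 - 3) × (8.3 - 9)/(6 - 9) × (8.3 - 12)/(6 - 12) = 0.254204
L_2(8.3) = (8.3 - 3)/(9 - 3) × (8.3 - 6)/(9 - 6) × (8.3 - 12)/(9 - 12) = 0.835241
L_3(8.3) = (8.3 - 3)/(12 - 3) × (8.3 - 6)/(12 - 6) × (8.3 - 9)/(12 - 9) = -0.052673

P(8.3) = 1×L_0(8.3) + (-4)×L_1(8.3) + (-6)×L_2(8.3) + (-7)×L_3(8.3)
P(8.3) = -5.696321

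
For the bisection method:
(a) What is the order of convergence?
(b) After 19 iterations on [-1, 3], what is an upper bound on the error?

(a) Bisection has linear (order 1) convergence; the error is halved each step.

(b) Error bound = (b-a)/2^n = (3 - (-1))/2^{19}
    = 4/2^{19}

(a) 1 (linear); (b) error ≤ 7.63e-06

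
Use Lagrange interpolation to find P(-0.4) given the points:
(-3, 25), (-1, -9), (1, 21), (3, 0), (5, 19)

Lagrange interpolation formula:
P(x) = Σ yᵢ × Lᵢ(x)
where Lᵢ(x) = Π_{j≠i} (x - xⱼ)/(xᵢ - xⱼ)

L_0(-0.4) = (-0.4 - (-1))/(-3 - (-1)) × (-0.4 - 1)/(-3 - 1) × (-0.4 - 3)/(-3 - 3) × (-0.4 - 5)/(-3 - 5) = -0.040163
L_1(-0.4) = (-0.4 - (-3))/(-1 - (-3)) × (-0.4 - 1)/(-1 - 1) × (-0.4 - 3)/(-1 - 3) × (-0.4 - 5)/(-1 - 5) = 0.696150
L_2(-0.4) = (-0.4 - (-3))/(1 - (-3)) × (-0.4 - (-1))/(1 - (-1)) × (-0.4 - 3)/(1 - 3) × (-0.4 - 5)/(1 - 5) = 0.447525
L_3(-0.4) = (-0.4 - (-3))/(3 - (-3)) × (-0.4 - (-1))/(3 - (-1)) × (-0.4 - 1)/(3 - 1) × (-0.4 - 5)/(3 - 5) = -0.122850
L_4(-0.4) = (-0.4 - (-3))/(5 - (-3)) × (-0.4 - (-1))/(5 - (-1)) × (-0.4 - 1)/(5 - 1) × (-0.4 - 3)/(5 - 3) = 0.019338

P(-0.4) = 25×L_0(-0.4) + (-9)×L_1(-0.4) + 21×L_2(-0.4) + 0×L_3(-0.4) + 19×L_4(-0.4)
P(-0.4) = 2.496025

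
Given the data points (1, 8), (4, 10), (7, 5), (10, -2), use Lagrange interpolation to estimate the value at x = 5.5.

Lagrange interpolation formula:
P(x) = Σ yᵢ × Lᵢ(x)
where Lᵢ(x) = Π_{j≠i} (x - xⱼ)/(xᵢ - xⱼ)

L_0(5.5) = (5.5 - 4)/(1 - 4) × (5.5 - 7)/(1 - 7) × (5.5 - 10)/(1 - 10) = -0.062500
L_1(5.5) = (5.5 - 1)/(4 - 1) × (5.5 - 7)/(4 - 7) × (5.5 - 10)/(4 - 10) = 0.562500
L_2(5.5) = (5.5 - 1)/(7 - 1) × (5.5 - 4)/(7 - 4) × (5.5 - 10)/(7 - 10) = 0.562500
L_3(5.5) = (5.5 - 1)/(10 - 1) × (5.5 - 4)/(10 - 4) × (5.5 - 7)/(10 - 7) = -0.062500

P(5.5) = 8×L_0(5.5) + 10×L_1(5.5) + 5×L_2(5.5) + (-2)×L_3(5.5)
P(5.5) = 8.062500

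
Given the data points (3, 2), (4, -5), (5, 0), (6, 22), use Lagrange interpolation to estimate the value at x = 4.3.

Lagrange interpolation formula:
P(x) = Σ yᵢ × Lᵢ(x)
where Lᵢ(x) = Π_{j≠i} (x - xⱼ)/(xᵢ - xⱼ)

L_0(4.3) = (4.3 - 4)/(3 - 4) × (4.3 - 5)/(3 - 5) × (4.3 - 6)/(3 - 6) = -0.059500
L_1(4.3) = (4.3 - 3)/(4 - 3) × (4.3 - 5)/(4 - 5) × (4.3 - 6)/(4 - 6) = 0.773500
L_2(4.3) = (4.3 - 3)/(5 - 3) × (4.3 - 4)/(5 - 4) × (4.3 - 6)/(5 - 6) = 0.331500
L_3(4.3) = (4.3 - 3)/(6 - 3) × (4.3 - 4)/(6 - 4) × (4.3 - 5)/(6 - 5) = -0.045500

P(4.3) = 2×L_0(4.3) + (-5)×L_1(4.3) + 0×L_2(4.3) + 22×L_3(4.3)
P(4.3) = -4.987500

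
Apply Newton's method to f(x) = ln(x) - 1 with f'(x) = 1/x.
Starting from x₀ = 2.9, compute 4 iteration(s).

f(x) = ln(x) - 1
f'(x) = 1/x
x₀ = 2.9

Newton-Raphson formula: x_{n+1} = x_n - f(x_n)/f'(x_n)

Iteration 1:
  f(2.900000) = 0.064711
  f'(2.900000) = 0.344828
  x_1 = 2.900000 - 0.064711/0.344828 = 2.712339
Iteration 2:
  f(2.712339) = -0.002189
  f'(2.712339) = 0.368685
  x_2 = 2.712339 - (-0.002189)/0.368685 = 2.718275
Iteration 3:
  f(2.718275) = -0.000002
  f'(2.718275) = 0.367880
  x_3 = 2.718275 - (-0.000002)/0.367880 = 2.718282
Iteration 4:
  f(2.718282) = 0.000000
  f'(2.718282) = 0.367879
  x_4 = 2.718282 - 0.000000/0.367879 = 2.718282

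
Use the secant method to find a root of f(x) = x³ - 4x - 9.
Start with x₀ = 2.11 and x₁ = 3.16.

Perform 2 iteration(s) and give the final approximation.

f(x) = x³ - 4x - 9
x₀ = 2.11, x₁ = 3.16

Secant formula: x_{n+1} = x_n - f(x_n)(x_n - x_{n-1})/(f(x_n) - f(x_{n-1}))

Iteration 1:
  f(2.110000) = -8.046069
  f(3.160000) = 9.914496
  x_2 = 3.160000 - 9.914496×(3.160000 - 2.110000)/(9.914496 - (-8.046069))
       = 2.580385
Iteration 2:
  f(3.160000) = 9.914496
  f(2.580385) = -2.140346
  x_3 = 2.580385 - (-2.140346)×(2.580385 - 3.160000)/(-2.140346 - 9.914496)
       = 2.683296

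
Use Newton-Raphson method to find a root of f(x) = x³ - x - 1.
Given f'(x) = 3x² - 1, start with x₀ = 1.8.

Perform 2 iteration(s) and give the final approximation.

f(x) = x³ - x - 1
f'(x) = 3x² - 1
x₀ = 1.8

Newton-Raphson formula: x_{n+1} = x_n - f(x_n)/f'(x_n)

Iteration 1:
  f(1.800000) = 3.032000
  f'(1.800000) = 8.720000
  x_1 = 1.800000 - 3.032000/8.720000 = 1.452294
Iteration 2:
  f(1.452294) = 0.610821
  f'(1.452294) = 5.327470
  x_2 = 1.452294 - 0.610821/5.327470 = 1.337639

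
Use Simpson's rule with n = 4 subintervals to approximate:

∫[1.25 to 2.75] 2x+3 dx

f(x) = 2x+3
a = 1.25, b = 2.75, n = 4
h = (b - a)/n = 0.375000

Simpson's rule: (h/3)[f(x₀) + 4f(x₁) + 2f(x₂) + ... + f(xₙ)]

x_0 = 1.2500, f(x_0) = 5.500000, coefficient = 1
x_1 = 1.6250, f(x_1) = 6.250000, coefficient = 4
x_2 = 2.0000, f(x_2) = 7.000000, coefficient = 2
x_3 = 2.3750, f(x_3) = 7.750000, coefficient = 4
x_4 = 2.7500, f(x_4) = 8.500000, coefficient = 1

I ≈ (0.375000/3) × 84.000000 = 10.500000
Exact value: 10.500000
Error: 0.000000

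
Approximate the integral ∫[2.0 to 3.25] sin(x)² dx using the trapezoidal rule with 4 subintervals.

f(x) = sin(x)²
a = 2.0, b = 3.25, n = 4
h = (b - a)/n = 0.312500

Trapezoidal rule: (h/2)[f(x₀) + 2f(x₁) + 2f(x₂) + ... + f(xₙ)]

x_0 = 2.0000, f(x_0) = 0.826822, coefficient = 1
x_1 = 2.3125, f(x_1) = 0.543639, coefficient = 2
x_2 = 2.6250, f(x_2) = 0.243957, coefficient = 2
x_3 = 2.9375, f(x_3) = 0.041079, coefficient = 2
x_4 = 3.2500, f(x_4) = 0.011706, coefficient = 1

I ≈ (0.312500/2) × 2.495878 = 0.389981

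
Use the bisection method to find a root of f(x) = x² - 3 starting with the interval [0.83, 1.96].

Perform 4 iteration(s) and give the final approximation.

f(x) = x² - 3
Initial interval: [0.83, 1.96]

Iteration 1:
  c_1 = (0.830000 + 1.960000)/2 = 1.395000
  f(c_1) = f(1.395000) = -1.053975
  f(a) × f(c) ≥ 0, new interval: [1.395000, 1.960000]
Iteration 2:
  c_2 = (1.395000 + 1.960000)/2 = 1.677500
  f(c_2) = f(1.677500) = -0.185994
  f(a) × f(c) ≥ 0, new interval: [1.677500, 1.960000]
Iteration 3:
  c_3 = (1.677500 + 1.960000)/2 = 1.818750
  f(c_3) = f(1.818750) = 0.307852
  f(a) × f(c) < 0, new interval: [1.677500, 1.818750]
Iteration 4:
  c_4 = (1.677500 + 1.818750)/2 = 1.748125
  f(c_4) = f(1.748125) = 0.055941
  f(a) × f(c) < 0, new interval: [1.677500, 1.748125]

After 4 iteration(s), the approximation is c_4 = 1.748125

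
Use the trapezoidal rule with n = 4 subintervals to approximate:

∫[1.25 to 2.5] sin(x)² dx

f(x) = sin(x)²
a = 1.25, b = 2.5, n = 4
h = (b - a)/n = 0.312500

Trapezoidal rule: (h/2)[f(x₀) + 2f(x₁) + 2f(x₂) + ... + f(xₙ)]

x_0 = 1.2500, f(x_0) = 0.900572, coefficient = 1
x_1 = 1.5625, f(x_1) = 0.999931, coefficient = 2
x_2 = 1.8750, f(x_2) = 0.910280, coefficient = 2
x_3 = 2.1875, f(x_3) = 0.665512, coefficient = 2
x_4 = 2.5000, f(x_4) = 0.358169, coefficient = 1

I ≈ (0.312500/2) × 6.410187 = 1.001592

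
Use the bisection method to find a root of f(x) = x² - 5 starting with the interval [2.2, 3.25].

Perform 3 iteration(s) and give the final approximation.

f(x) = x² - 5
Initial interval: [2.2, 3.25]

Iteration 1:
  c_1 = (2.200000 + 3.250000)/2 = 2.725000
  f(c_1) = f(2.725000) = 2.425625
  f(a) × f(c) < 0, new interval: [2.200000, 2.725000]
Iteration 2:
  c_2 = (2.200000 + 2.725000)/2 = 2.462500
  f(c_2) = f(2.462500) = 1.063906
  f(a) × f(c) < 0, new interval: [2.200000, 2.462500]
Iteration 3:
  c_3 = (2.200000 + 2.462500)/2 = 2.331250
  f(c_3) = f(2.331250) = 0.434727
  f(a) × f(c) < 0, new interval: [2.200000, 2.331250]

After 3 iteration(s), the approximation is c_3 = 2.331250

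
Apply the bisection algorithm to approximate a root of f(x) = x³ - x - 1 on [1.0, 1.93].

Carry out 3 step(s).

f(x) = x³ - x - 1
Initial interval: [1.0, 1.93]

Iteration 1:
  c_1 = (1.000000 + 1.930000)/2 = 1.465000
  f(c_1) = f(1.465000) = 0.679220
  f(a) × f(c) < 0, new interval: [1.000000, 1.465000]
Iteration 2:
  c_2 = (1.000000 + 1.465000)/2 = 1.232500
  f(c_2) = f(1.232500) = -0.360263
  f(a) × f(c) ≥ 0, new interval: [1.232500, 1.465000]
Iteration 3:
  c_3 = (1.232500 + 1.465000)/2 = 1.348750
  f(c_3) = f(1.348750) = 0.104797
  f(a) × f(c) < 0, new interval: [1.232500, 1.348750]

After 3 iteration(s), the approximation is c_3 = 1.348750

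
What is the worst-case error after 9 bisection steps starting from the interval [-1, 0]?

Bisection error bound: |error| ≤ (b-a)/2^n
|error| ≤ (0 - (-1))/2^9 = 1/2^9
|error| ≤ 0.0019531250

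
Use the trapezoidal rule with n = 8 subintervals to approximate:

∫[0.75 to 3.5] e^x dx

f(x) = e^x
a = 0.75, b = 3.5, n = 8
h = (b - a)/n = 0.343750

Trapezoidal rule: (h/2)[f(x₀) + 2f(x₁) + 2f(x₂) + ... + f(xₙ)]

x_0 = 0.7500, f(x_0) = 2.117000, coefficient = 1
x_1 = 1.0938, f(x_1) = 2.985449, coefficient = 2
x_2 = 1.4375, f(x_2) = 4.210157, coefficient = 2
x_3 = 1.7812, f(x_3) = 5.937273, coefficient = 2
x_4 = 2.1250, f(x_4) = 8.372897, coefficient = 2
x_5 = 2.4688, f(x_5) = 11.807678, coefficient = 2
x_6 = 2.8125, f(x_6) = 16.651495, coefficient = 2
x_7 = 3.1562, f(x_7) = 23.482372, coefficient = 2
x_8 = 3.5000, f(x_8) = 33.115452, coefficient = 1

I ≈ (0.343750/2) × 182.127095 = 31.303094
Exact value: 30.998452
Error: 0.304642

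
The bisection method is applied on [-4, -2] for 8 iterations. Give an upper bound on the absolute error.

Bisection error bound: |error| ≤ (b-a)/2^n
|error| ≤ (-2 - (-4))/2^8 = 2/2^8
|error| ≤ 0.0078125000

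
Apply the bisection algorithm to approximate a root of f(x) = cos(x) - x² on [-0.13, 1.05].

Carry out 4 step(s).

f(x) = cos(x) - x²
Initial interval: [-0.13, 1.05]

Iteration 1:
  c_1 = (-0.130000 + 1.050000)/2 = 0.460000
  f(c_1) = f(0.460000) = 0.684452
  f(a) × f(c) ≥ 0, new interval: [0.460000, 1.050000]
Iteration 2:
  c_2 = (0.460000 + 1.050000)/2 = 0.755000
  f(c_2) = f(0.755000) = 0.158247
  f(a) × f(c) ≥ 0, new interval: [0.755000, 1.050000]
Iteration 3:
  c_3 = (0.755000 + 1.050000)/2 = 0.902500
  f(c_3) = f(0.902500) = -0.194857
  f(a) × f(c) < 0, new interval: [0.755000, 0.902500]
Iteration 4:
  c_4 = (0.755000 + 0.902500)/2 = 0.828750
  f(c_4) = f(0.828750) = -0.011029
  f(a) × f(c) < 0, new interval: [0.755000, 0.828750]

After 4 iteration(s), the approximation is c_4 = 0.828750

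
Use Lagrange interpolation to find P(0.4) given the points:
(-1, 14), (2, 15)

Lagrange interpolation formula:
P(x) = Σ yᵢ × Lᵢ(x)
where Lᵢ(x) = Π_{j≠i} (x - xⱼ)/(xᵢ - xⱼ)

L_0(0.4) = (0.4 - 2)/(-1 - 2) = 0.533333
L_1(0.4) = (0.4 - (-1))/(2 - (-1)) = 0.466667

P(0.4) = 14×L_0(0.4) + 15×L_1(0.4)
P(0.4) = 14.466667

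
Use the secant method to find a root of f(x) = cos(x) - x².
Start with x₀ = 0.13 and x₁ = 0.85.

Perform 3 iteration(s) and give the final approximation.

f(x) = cos(x) - x²
x₀ = 0.13, x₁ = 0.85

Secant formula: x_{n+1} = x_n - f(x_n)(x_n - x_{n-1})/(f(x_n) - f(x_{n-1}))

Iteration 1:
  f(0.130000) = 0.974662
  f(0.850000) = -0.062517
  x_2 = 0.850000 - (-0.062517)×(0.850000 - 0.130000)/(-0.062517 - 0.974662)
       = 0.806601
Iteration 2:
  f(0.850000) = -0.062517
  f(0.806601) = 0.041350
  x_3 = 0.806601 - 0.041350×(0.806601 - 0.850000)/(0.041350 - (-0.062517))
       = 0.823879
Iteration 3:
  f(0.806601) = 0.041350
  f(0.823879) = 0.000604
  x_4 = 0.823879 - 0.000604×(0.823879 - 0.806601)/(0.000604 - 0.041350)
       = 0.824135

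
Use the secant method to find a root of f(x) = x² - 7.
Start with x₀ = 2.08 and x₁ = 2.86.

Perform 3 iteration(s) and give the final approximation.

f(x) = x² - 7
x₀ = 2.08, x₁ = 2.86

Secant formula: x_{n+1} = x_n - f(x_n)(x_n - x_{n-1})/(f(x_n) - f(x_{n-1}))

Iteration 1:
  f(2.080000) = -2.673600
  f(2.860000) = 1.179600
  x_2 = 2.860000 - 1.179600×(2.860000 - 2.080000)/(1.179600 - (-2.673600))
       = 2.621215
Iteration 2:
  f(2.860000) = 1.179600
  f(2.621215) = -0.129234
  x_3 = 2.621215 - (-0.129234)×(2.621215 - 2.860000)/(-0.129234 - 1.179600)
       = 2.644792
Iteration 3:
  f(2.621215) = -0.129234
  f(2.644792) = -0.005074
  x_4 = 2.644792 - (-0.005074)×(2.644792 - 2.621215)/(-0.005074 - (-0.129234))
       = 2.645756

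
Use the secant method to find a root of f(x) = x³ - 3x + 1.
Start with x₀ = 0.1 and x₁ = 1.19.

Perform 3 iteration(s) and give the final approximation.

f(x) = x³ - 3x + 1
x₀ = 0.1, x₁ = 1.19

Secant formula: x_{n+1} = x_n - f(x_n)(x_n - x_{n-1})/(f(x_n) - f(x_{n-1}))

Iteration 1:
  f(0.100000) = 0.701000
  f(1.190000) = -0.884841
  x_2 = 1.190000 - (-0.884841)×(1.190000 - 0.100000)/(-0.884841 - 0.701000)
       = 0.581820
Iteration 2:
  f(1.190000) = -0.884841
  f(0.581820) = -0.548506
  x_3 = 0.581820 - (-0.548506)×(0.581820 - 1.190000)/(-0.548506 - (-0.884841))
       = -0.410018
Iteration 3:
  f(0.581820) = -0.548506
  f(-0.410018) = 2.161123
  x_4 = -0.410018 - 2.161123×(-0.410018 - 0.581820)/(2.161123 - (-0.548506))
       = 0.381044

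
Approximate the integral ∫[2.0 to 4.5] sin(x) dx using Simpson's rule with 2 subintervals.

f(x) = sin(x)
a = 2.0, b = 4.5, n = 2
h = (b - a)/n = 1.250000

Simpson's rule: (h/3)[f(x₀) + 4f(x₁) + 2f(x₂) + ... + f(xₙ)]

x_0 = 2.0000, f(x_0) = 0.909297, coefficient = 1
x_1 = 3.2500, f(x_1) = -0.108195, coefficient = 4
x_2 = 4.5000, f(x_2) = -0.977530, coefficient = 1

I ≈ (1.250000/3) × -0.501013 = -0.208756
Exact value: -0.205351
Error: 0.003404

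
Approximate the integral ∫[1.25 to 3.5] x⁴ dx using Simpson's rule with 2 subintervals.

f(x) = x⁴
a = 1.25, b = 3.5, n = 2
h = (b - a)/n = 1.125000

Simpson's rule: (h/3)[f(x₀) + 4f(x₁) + 2f(x₂) + ... + f(xₙ)]

x_0 = 1.2500, f(x_0) = 2.441406, coefficient = 1
x_1 = 2.3750, f(x_1) = 31.816650, coefficient = 4
x_2 = 3.5000, f(x_2) = 150.062500, coefficient = 1

I ≈ (1.125000/3) × 279.770508 = 104.913940
Exact value: 104.433398
Error: 0.480542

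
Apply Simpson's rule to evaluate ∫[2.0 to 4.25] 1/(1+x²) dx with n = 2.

f(x) = 1/(1+x²)
a = 2.0, b = 4.25, n = 2
h = (b - a)/n = 1.125000

Simpson's rule: (h/3)[f(x₀) + 4f(x₁) + 2f(x₂) + ... + f(xₙ)]

x_0 = 2.0000, f(x_0) = 0.200000, coefficient = 1
x_1 = 3.1250, f(x_1) = 0.092888, coefficient = 4
x_2 = 4.2500, f(x_2) = 0.052459, coefficient = 1

I ≈ (1.125000/3) × 0.624012 = 0.234004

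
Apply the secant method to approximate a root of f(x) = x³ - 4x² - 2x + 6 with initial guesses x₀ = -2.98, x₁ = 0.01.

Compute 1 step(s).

f(x) = x³ - 4x² - 2x + 6
x₀ = -2.98, x₁ = 0.01

Secant formula: x_{n+1} = x_n - f(x_n)(x_n - x_{n-1})/(f(x_n) - f(x_{n-1}))

Iteration 1:
  f(-2.980000) = -50.025192
  f(0.010000) = 5.979601
  x_2 = 0.010000 - 5.979601×(0.010000 - (-2.980000))/(5.979601 - (-50.025192))
       = -0.309241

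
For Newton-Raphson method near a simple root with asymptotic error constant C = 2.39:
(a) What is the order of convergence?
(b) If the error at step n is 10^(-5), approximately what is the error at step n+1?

(a) Newton-Raphson has quadratic (order 2) convergence near simple roots.
    This means |e_{n+1}| ≈ C|e_n|².

(b) With |e_n| = 10^(-5) and C = 2.39:
    |e_{n+1}| ≈ 2.39 × (10^(-5))² = 2.39 × 10^(-10)

(a) 2 (quadratic); (b) |e_{n+1}| ≈ 2.390e-10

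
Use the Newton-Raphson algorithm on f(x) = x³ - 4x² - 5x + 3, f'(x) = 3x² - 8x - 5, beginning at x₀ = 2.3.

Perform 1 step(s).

f(x) = x³ - 4x² - 5x + 3
f'(x) = 3x² - 8x - 5
x₀ = 2.3

Newton-Raphson formula: x_{n+1} = x_n - f(x_n)/f'(x_n)

Iteration 1:
  f(2.300000) = -17.493000
  f'(2.300000) = -7.530000
  x_1 = 2.300000 - (-17.493000)/(-7.530000) = -0.023108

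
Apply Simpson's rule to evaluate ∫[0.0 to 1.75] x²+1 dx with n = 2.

f(x) = x²+1
a = 0.0, b = 1.75, n = 2
h = (b - a)/n = 0.875000

Simpson's rule: (h/3)[f(x₀) + 4f(x₁) + 2f(x₂) + ... + f(xₙ)]

x_0 = 0.0000, f(x_0) = 1.000000, coefficient = 1
x_1 = 0.8750, f(x_1) = 1.765625, coefficient = 4
x_2 = 1.7500, f(x_2) = 4.062500, coefficient = 1

I ≈ (0.875000/3) × 12.125000 = 3.536458
Exact value: 3.536458
Error: 0.000000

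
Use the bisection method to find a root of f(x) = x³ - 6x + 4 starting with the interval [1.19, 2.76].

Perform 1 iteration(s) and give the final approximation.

f(x) = x³ - 6x + 4
Initial interval: [1.19, 2.76]

Iteration 1:
  c_1 = (1.190000 + 2.760000)/2 = 1.975000
  f(c_1) = f(1.975000) = -0.146266
  f(a) × f(c) ≥ 0, new interval: [1.975000, 2.760000]

After 1 iteration(s), the approximation is c_1 = 1.975000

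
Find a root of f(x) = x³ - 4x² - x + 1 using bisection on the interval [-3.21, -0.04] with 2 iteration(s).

f(x) = x³ - 4x² - x + 1
Initial interval: [-3.21, -0.04]

Iteration 1:
  c_1 = (-3.210000 + (-0.040000))/2 = -1.625000
  f(c_1) = f(-1.625000) = -12.228516
  f(a) × f(c) ≥ 0, new interval: [-1.625000, -0.040000]
Iteration 2:
  c_2 = (-1.625000 + (-0.040000))/2 = -0.832500
  f(c_2) = f(-0.832500) = -1.516694
  f(a) × f(c) ≥ 0, new interval: [-0.832500, -0.040000]

After 2 iteration(s), the approximation is c_2 = -0.832500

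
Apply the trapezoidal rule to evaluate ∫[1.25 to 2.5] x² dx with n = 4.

f(x) = x²
a = 1.25, b = 2.5, n = 4
h = (b - a)/n = 0.312500

Trapezoidal rule: (h/2)[f(x₀) + 2f(x₁) + 2f(x₂) + ... + f(xₙ)]

x_0 = 1.2500, f(x_0) = 1.562500, coefficient = 1
x_1 = 1.5625, f(x_1) = 2.441406, coefficient = 2
x_2 = 1.8750, f(x_2) = 3.515625, coefficient = 2
x_3 = 2.1875, f(x_3) = 4.785156, coefficient = 2
x_4 = 2.5000, f(x_4) = 6.250000, coefficient = 1

I ≈ (0.312500/2) × 29.296875 = 4.577637
Exact value: 4.557292
Error: 0.020345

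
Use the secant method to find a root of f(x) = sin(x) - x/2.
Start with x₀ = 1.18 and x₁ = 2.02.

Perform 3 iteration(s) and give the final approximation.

f(x) = sin(x) - x/2
x₀ = 1.18, x₁ = 2.02

Secant formula: x_{n+1} = x_n - f(x_n)(x_n - x_{n-1})/(f(x_n) - f(x_{n-1}))

Iteration 1:
  f(1.180000) = 0.334606
  f(2.020000) = -0.109207
  x_2 = 2.020000 - (-0.109207)×(2.020000 - 1.180000)/(-0.109207 - 0.334606)
       = 1.813305
Iteration 2:
  f(2.020000) = -0.109207
  f(1.813305) = 0.064086
  x_3 = 1.813305 - 0.064086×(1.813305 - 2.020000)/(0.064086 - (-0.109207))
       = 1.889744
Iteration 3:
  f(1.813305) = 0.064086
  f(1.889744) = 0.004694
  x_4 = 1.889744 - 0.004694×(1.889744 - 1.813305)/(0.004694 - 0.064086)
       = 1.895785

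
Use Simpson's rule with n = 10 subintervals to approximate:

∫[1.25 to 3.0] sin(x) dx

f(x) = sin(x)
a = 1.25, b = 3.0, n = 10
h = (b - a)/n = 0.175000

Simpson's rule: (h/3)[f(x₀) + 4f(x₁) + 2f(x₂) + ... + f(xₙ)]

x_0 = 1.2500, f(x_0) = 0.948985, coefficient = 1
x_1 = 1.4250, f(x_1) = 0.989391, coefficient = 4
x_2 = 1.6000, f(x_2) = 0.999574, coefficient = 2
x_3 = 1.7750, f(x_3) = 0.979223, coefficient = 4
x_4 = 1.9500, f(x_4) = 0.928960, coefficient = 2
x_5 = 2.1250, f(x_5) = 0.850320, coefficient = 4
x_6 = 2.3000, f(x_6) = 0.745705, coefficient = 2
x_7 = 2.4750, f(x_7) = 0.618312, coefficient = 4
x_8 = 2.6500, f(x_8) = 0.472031, coefficient = 2
x_9 = 2.8250, f(x_9) = 0.311330, coefficient = 4
x_10 = 3.0000, f(x_10) = 0.141120, coefficient = 1

I ≈ (0.175000/3) × 22.376943 = 1.305322
Exact value: 1.305315
Error: 0.000007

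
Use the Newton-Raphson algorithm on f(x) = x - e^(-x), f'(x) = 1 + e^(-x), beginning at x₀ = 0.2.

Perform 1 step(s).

f(x) = x - e^(-x)
f'(x) = 1 + e^(-x)
x₀ = 0.2

Newton-Raphson formula: x_{n+1} = x_n - f(x_n)/f'(x_n)

Iteration 1:
  f(0.200000) = -0.618731
  f'(0.200000) = 1.818731
  x_1 = 0.200000 - (-0.618731)/1.818731 = 0.540199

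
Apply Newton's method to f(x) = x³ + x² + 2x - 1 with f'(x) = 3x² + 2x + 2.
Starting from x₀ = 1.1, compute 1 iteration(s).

f(x) = x³ + x² + 2x - 1
f'(x) = 3x² + 2x + 2
x₀ = 1.1

Newton-Raphson formula: x_{n+1} = x_n - f(x_n)/f'(x_n)

Iteration 1:
  f(1.100000) = 3.741000
  f'(1.100000) = 7.830000
  x_1 = 1.100000 - 3.741000/7.830000 = 0.622222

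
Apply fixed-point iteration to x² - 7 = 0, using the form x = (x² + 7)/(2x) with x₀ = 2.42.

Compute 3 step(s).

Equation: x² - 7 = 0
Fixed-point form: x = (x² + 7)/(2x)
x₀ = 2.42

x_1 = g(2.420000) = 2.656281
x_2 = g(2.656281) = 2.645772
x_3 = g(2.645772) = 2.645751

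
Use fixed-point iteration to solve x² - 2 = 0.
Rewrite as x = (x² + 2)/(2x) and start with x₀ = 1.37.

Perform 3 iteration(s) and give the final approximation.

Equation: x² - 2 = 0
Fixed-point form: x = (x² + 2)/(2x)
x₀ = 1.37

x_1 = g(1.370000) = 1.414927
x_2 = g(1.414927) = 1.414214
x_3 = g(1.414214) = 1.414214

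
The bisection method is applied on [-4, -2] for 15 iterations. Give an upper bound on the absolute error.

Bisection error bound: |error| ≤ (b-a)/2^n
|error| ≤ (-2 - (-4))/2^15 = 2/2^15
|error| ≤ 0.0000610352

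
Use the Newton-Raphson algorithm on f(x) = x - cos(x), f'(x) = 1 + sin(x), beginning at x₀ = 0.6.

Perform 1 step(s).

f(x) = x - cos(x)
f'(x) = 1 + sin(x)
x₀ = 0.6

Newton-Raphson formula: x_{n+1} = x_n - f(x_n)/f'(x_n)

Iteration 1:
  f(0.600000) = -0.225336
  f'(0.600000) = 1.564642
  x_1 = 0.600000 - (-0.225336)/1.564642 = 0.744017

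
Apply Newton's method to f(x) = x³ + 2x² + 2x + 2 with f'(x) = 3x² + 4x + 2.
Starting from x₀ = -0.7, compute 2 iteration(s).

f(x) = x³ + 2x² + 2x + 2
f'(x) = 3x² + 4x + 2
x₀ = -0.7

Newton-Raphson formula: x_{n+1} = x_n - f(x_n)/f'(x_n)

Iteration 1:
  f(-0.700000) = 1.237000
  f'(-0.700000) = 0.670000
  x_1 = -0.700000 - 1.237000/0.670000 = -2.546269
Iteration 2:
  f(-2.546269) = -6.634261
  f'(-2.546269) = 11.265378
  x_2 = -2.546269 - (-6.634261)/11.265378 = -1.957362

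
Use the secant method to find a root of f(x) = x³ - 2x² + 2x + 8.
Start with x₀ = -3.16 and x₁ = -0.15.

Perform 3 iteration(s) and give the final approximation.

f(x) = x³ - 2x² + 2x + 8
x₀ = -3.16, x₁ = -0.15

Secant formula: x_{n+1} = x_n - f(x_n)(x_n - x_{n-1})/(f(x_n) - f(x_{n-1}))

Iteration 1:
  f(-3.160000) = -49.845696
  f(-0.150000) = 7.651625
  x_2 = -0.150000 - 7.651625×(-0.150000 - (-3.160000))/(7.651625 - (-49.845696))
       = -0.550565
Iteration 2:
  f(-0.150000) = 7.651625
  f(-0.550565) = 6.125740
  x_3 = -0.550565 - 6.125740×(-0.550565 - (-0.150000))/(6.125740 - 7.651625)
       = -2.158651
Iteration 3:
  f(-0.550565) = 6.125740
  f(-2.158651) = -15.695676
  x_4 = -2.158651 - (-15.695676)×(-2.158651 - (-0.550565))/(-15.695676 - 6.125740)
       = -1.001989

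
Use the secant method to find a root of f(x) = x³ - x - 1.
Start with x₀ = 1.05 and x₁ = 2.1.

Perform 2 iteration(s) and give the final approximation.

f(x) = x³ - x - 1
x₀ = 1.05, x₁ = 2.1

Secant formula: x_{n+1} = x_n - f(x_n)(x_n - x_{n-1})/(f(x_n) - f(x_{n-1}))

Iteration 1:
  f(1.050000) = -0.892375
  f(2.100000) = 6.161000
  x_2 = 2.100000 - 6.161000×(2.100000 - 1.050000)/(6.161000 - (-0.892375))
       = 1.182843
Iteration 2:
  f(2.100000) = 6.161000
  f(1.182843) = -0.527906
  x_3 = 1.182843 - (-0.527906)×(1.182843 - 2.100000)/(-0.527906 - 6.161000)
       = 1.255228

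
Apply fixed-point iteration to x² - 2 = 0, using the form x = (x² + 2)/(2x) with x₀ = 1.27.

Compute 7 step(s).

Equation: x² - 2 = 0
Fixed-point form: x = (x² + 2)/(2x)
x₀ = 1.27

x_1 = g(1.270000) = 1.422402
x_2 = g(1.422402) = 1.414237
x_3 = g(1.414237) = 1.414214
x_4 = g(1.414214) = 1.414214
x_5 = g(1.414214) = 1.414214
x_6 = g(1.414214) = 1.414214
x_7 = g(1.414214) = 1.414214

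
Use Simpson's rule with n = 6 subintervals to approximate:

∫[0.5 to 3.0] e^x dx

f(x) = e^x
a = 0.5, b = 3.0, n = 6
h = (b - a)/n = 0.416667

Simpson's rule: (h/3)[f(x₀) + 4f(x₁) + 2f(x₂) + ... + f(xₙ)]

x_0 = 0.5000, f(x_0) = 1.648721, coefficient = 1
x_1 = 0.9167, f(x_1) = 2.500940, coefficient = 4
x_2 = 1.3333, f(x_2) = 3.793668, coefficient = 2
x_3 = 1.7500, f(x_3) = 5.754603, coefficient = 4
x_4 = 2.1667, f(x_4) = 8.729138, coefficient = 2
x_5 = 2.5833, f(x_5) = 13.241202, coefficient = 4
x_6 = 3.0000, f(x_6) = 20.085537, coefficient = 1

I ≈ (0.416667/3) × 132.766850 = 18.439840
Exact value: 18.436816
Error: 0.003025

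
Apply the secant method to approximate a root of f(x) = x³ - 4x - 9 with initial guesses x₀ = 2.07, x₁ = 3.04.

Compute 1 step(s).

f(x) = x³ - 4x - 9
x₀ = 2.07, x₁ = 3.04

Secant formula: x_{n+1} = x_n - f(x_n)(x_n - x_{n-1})/(f(x_n) - f(x_{n-1}))

Iteration 1:
  f(2.070000) = -8.410257
  f(3.040000) = 6.934464
  x_2 = 3.040000 - 6.934464×(3.040000 - 2.070000)/(6.934464 - (-8.410257))
       = 2.601645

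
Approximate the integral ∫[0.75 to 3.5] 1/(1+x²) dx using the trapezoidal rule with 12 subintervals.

f(x) = 1/(1+x²)
a = 0.75, b = 3.5, n = 12
h = (b - a)/n = 0.229167

Trapezoidal rule: (h/2)[f(x₀) + 2f(x₁) + 2f(x₂) + ... + f(xₙ)]

x_0 = 0.7500, f(x_0) = 0.640000, coefficient = 1
x_1 = 0.9792, f(x_1) = 0.510525, coefficient = 2
x_2 = 1.2083, f(x_2) = 0.406493, coefficient = 2
x_3 = 1.4375, f(x_3) = 0.326115, coefficient = 2
x_4 = 1.6667, f(x_4) = 0.264706, coefficient = 2
x_5 = 1.8958, f(x_5) = 0.217667, coefficient = 2
x_6 = 2.1250, f(x_6) = 0.181303, coefficient = 2
x_7 = 2.3542, f(x_7) = 0.152856, coefficient = 2
x_8 = 2.5833, f(x_8) = 0.130317, coefficient = 2
x_9 = 2.8125, f(x_9) = 0.112231, coefficient = 2
x_10 = 3.0417, f(x_10) = 0.097544, coefficient = 2
x_11 = 3.2708, f(x_11) = 0.085482, coefficient = 2
x_12 = 3.5000, f(x_12) = 0.075472, coefficient = 1

I ≈ (0.229167/2) × 5.685949 = 0.651515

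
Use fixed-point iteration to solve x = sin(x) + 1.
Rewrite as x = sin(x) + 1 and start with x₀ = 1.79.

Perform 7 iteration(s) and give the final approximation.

Equation: x = sin(x) + 1
Fixed-point form: x = sin(x) + 1
x₀ = 1.79

x_1 = g(1.790000) = 1.976071
x_2 = g(1.976071) = 1.918994
x_3 = g(1.918994) = 1.939989
x_4 = g(1.939989) = 1.932619
x_5 = g(1.932619) = 1.935253
x_6 = g(1.935253) = 1.934317
x_7 = g(1.934317) = 1.934651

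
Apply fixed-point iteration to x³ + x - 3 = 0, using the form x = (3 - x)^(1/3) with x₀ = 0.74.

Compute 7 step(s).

Equation: x³ + x - 3 = 0
Fixed-point form: x = (3 - x)^(1/3)
x₀ = 0.74

x_1 = g(0.740000) = 1.312309
x_2 = g(1.312309) = 1.190596
x_3 = g(1.190596) = 1.218555
x_4 = g(1.218555) = 1.212246
x_5 = g(1.212246) = 1.213675
x_6 = g(1.213675) = 1.213352
x_7 = g(1.213352) = 1.213425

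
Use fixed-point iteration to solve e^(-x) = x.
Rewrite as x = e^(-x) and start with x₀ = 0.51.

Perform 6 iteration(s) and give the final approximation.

Equation: e^(-x) = x
Fixed-point form: x = e^(-x)
x₀ = 0.51

x_1 = g(0.510000) = 0.600496
x_2 = g(0.600496) = 0.548540
x_3 = g(0.548540) = 0.577793
x_4 = g(0.577793) = 0.561135
x_5 = g(0.561135) = 0.570561
x_6 = g(0.570561) = 0.565208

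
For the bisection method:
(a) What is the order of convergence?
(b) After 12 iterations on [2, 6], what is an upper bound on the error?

(a) Bisection has linear (order 1) convergence; the error is halved each step.

(b) Error bound = (b-a)/2^n = (6 - 2)/2^{12}
    = 4/2^{12}

(a) 1 (linear); (b) error ≤ 9.77e-04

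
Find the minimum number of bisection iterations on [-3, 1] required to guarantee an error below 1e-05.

We need (b-a)/2^n ≤ 1e-05
(1 - (-3))/2^n ≤ 1e-05
4/2^n ≤ 1e-05
2^n ≥ 400000
n ≥ log₂(400000) = 18.61
n ≥ 19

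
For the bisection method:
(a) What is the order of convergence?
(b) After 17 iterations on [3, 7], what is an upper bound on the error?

(a) Bisection has linear (order 1) convergence; the error is halved each step.

(b) Error bound = (b-a)/2^n = (7 - 3)/2^{17}
    = 4/2^{17}

(a) 1 (linear); (b) error ≤ 3.05e-05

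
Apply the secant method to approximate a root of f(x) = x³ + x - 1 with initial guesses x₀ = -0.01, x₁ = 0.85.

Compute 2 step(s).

f(x) = x³ + x - 1
x₀ = -0.01, x₁ = 0.85

Secant formula: x_{n+1} = x_n - f(x_n)(x_n - x_{n-1})/(f(x_n) - f(x_{n-1}))

Iteration 1:
  f(-0.010000) = -1.010001
  f(0.850000) = 0.464125
  x_2 = 0.850000 - 0.464125×(0.850000 - (-0.010000))/(0.464125 - (-1.010001))
       = 0.579231
Iteration 2:
  f(0.850000) = 0.464125
  f(0.579231) = -0.226432
  x_3 = 0.579231 - (-0.226432)×(0.579231 - 0.850000)/(-0.226432 - 0.464125)
       = 0.668016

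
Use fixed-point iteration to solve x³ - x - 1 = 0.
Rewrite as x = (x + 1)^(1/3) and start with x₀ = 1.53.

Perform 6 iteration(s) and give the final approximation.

Equation: x³ - x - 1 = 0
Fixed-point form: x = (x + 1)^(1/3)
x₀ = 1.53

x_1 = g(1.530000) = 1.362616
x_2 = g(1.362616) = 1.331878
x_3 = g(1.331878) = 1.326077
x_4 = g(1.326077) = 1.324976
x_5 = g(1.324976) = 1.324767
x_6 = g(1.324767) = 1.324727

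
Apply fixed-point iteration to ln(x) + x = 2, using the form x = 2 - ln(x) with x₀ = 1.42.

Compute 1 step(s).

Equation: ln(x) + x = 2
Fixed-point form: x = 2 - ln(x)
x₀ = 1.42

x_1 = g(1.420000) = 1.649343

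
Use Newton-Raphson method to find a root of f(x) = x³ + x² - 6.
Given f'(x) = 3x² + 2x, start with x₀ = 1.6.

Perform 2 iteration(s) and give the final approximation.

f(x) = x³ + x² - 6
f'(x) = 3x² + 2x
x₀ = 1.6

Newton-Raphson formula: x_{n+1} = x_n - f(x_n)/f'(x_n)

Iteration 1:
  f(1.600000) = 0.656000
  f'(1.600000) = 10.880000
  x_1 = 1.600000 - 0.656000/10.880000 = 1.539706
Iteration 2:
  f(1.539706) = 0.020866
  f'(1.539706) = 10.191494
  x_2 = 1.539706 - 0.020866/10.191494 = 1.537658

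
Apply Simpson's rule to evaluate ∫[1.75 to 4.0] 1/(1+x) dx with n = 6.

f(x) = 1/(1+x)
a = 1.75, b = 4.0, n = 6
h = (b - a)/n = 0.375000

Simpson's rule: (h/3)[f(x₀) + 4f(x₁) + 2f(x₂) + ... + f(xₙ)]

x_0 = 1.7500, f(x_0) = 0.363636, coefficient = 1
x_1 = 2.1250, f(x_1) = 0.320000, coefficient = 4
x_2 = 2.5000, f(x_2) = 0.285714, coefficient = 2
x_3 = 2.8750, f(x_3) = 0.258065, coefficient = 4
x_4 = 3.2500, f(x_4) = 0.235294, coefficient = 2
x_5 = 3.6250, f(x_5) = 0.216216, coefficient = 4
x_6 = 4.0000, f(x_6) = 0.200000, coefficient = 1

I ≈ (0.375000/3) × 4.782776 = 0.597847
Exact value: 0.597837
Error: 0.000010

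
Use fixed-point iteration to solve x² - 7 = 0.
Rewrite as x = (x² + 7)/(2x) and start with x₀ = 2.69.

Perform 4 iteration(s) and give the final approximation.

Equation: x² - 7 = 0
Fixed-point form: x = (x² + 7)/(2x)
x₀ = 2.69

x_1 = g(2.690000) = 2.646115
x_2 = g(2.646115) = 2.645751
x_3 = g(2.645751) = 2.645751
x_4 = g(2.645751) = 2.645751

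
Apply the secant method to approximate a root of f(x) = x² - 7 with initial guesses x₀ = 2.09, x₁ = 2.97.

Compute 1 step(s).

f(x) = x² - 7
x₀ = 2.09, x₁ = 2.97

Secant formula: x_{n+1} = x_n - f(x_n)(x_n - x_{n-1})/(f(x_n) - f(x_{n-1}))

Iteration 1:
  f(2.090000) = -2.631900
  f(2.970000) = 1.820900
  x_2 = 2.970000 - 1.820900×(2.970000 - 2.090000)/(1.820900 - (-2.631900))
       = 2.610138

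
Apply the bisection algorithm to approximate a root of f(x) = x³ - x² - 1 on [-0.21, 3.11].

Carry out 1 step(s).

f(x) = x³ - x² - 1
Initial interval: [-0.21, 3.11]

Iteration 1:
  c_1 = (-0.210000 + 3.110000)/2 = 1.450000
  f(c_1) = f(1.450000) = -0.053875
  f(a) × f(c) ≥ 0, new interval: [1.450000, 3.110000]

After 1 iteration(s), the approximation is c_1 = 1.450000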